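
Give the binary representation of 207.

Using repeated division by 2:
207 ÷ 2 = 103 remainder 1
103 ÷ 2 = 51 remainder 1
51 ÷ 2 = 25 remainder 1
25 ÷ 2 = 12 remainder 1
12 ÷ 2 = 6 remainder 0
6 ÷ 2 = 3 remainder 0
3 ÷ 2 = 1 remainder 1
1 ÷ 2 = 0 remainder 1
Reading remainders bottom to top: 11001111



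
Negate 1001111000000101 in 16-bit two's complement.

Original (sign bit 1, negative): 1001111000000101
Step 1 - Invert all bits: 0110000111111010
Step 2 - Add 1: 0110000111111011
Verification: 1001111000000101 + 0110000111111011 = 10000000000000000; discarding the end carry (carry out of the top bit) leaves the 16-bit value 0000000000000000, as required for x + (-x)



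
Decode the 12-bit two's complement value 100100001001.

Binary: 100100001001
Sign bit: 1 (negative)
Invert: 011011110110
Add 1:  011011110111
Magnitude: 011011110111 = 1024 + 512 + 128 + 64 + 32 + 16 + 4 + 2 + 1 = 1783
Value: -1783



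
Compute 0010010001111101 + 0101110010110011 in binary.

Add column by column from the right: bit + bit + carry-in; write the sum mod 2, carry 1 when the sum is 2 or 3.
carry:  1111100111111110
        0010010001111101
+       0101110010110011
------------------------
       01000000100110000
(the carry out of the leftmost column, 0, becomes the leading bit)
Decimal check:
  0010010001111101 = 8192 + 1024 + 64 + 32 + 16 + 8 + 4 + 1 = 9341
  0101110010110011 = 16384 + 4096 + 2048 + 1024 + 128 + 32 + 16 + 2 + 1 = 23731
  9341 + 23731 = 33072, and 01000000100110000 = 32768 + 256 + 32 + 16 = 33072 ✓



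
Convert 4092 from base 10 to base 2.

Using repeated division by 2:
4092 ÷ 2 = 2046 remainder 0
2046 ÷ 2 = 1023 remainder 0
1023 ÷ 2 = 511 remainder 1
511 ÷ 2 = 255 remainder 1
255 ÷ 2 = 127 remainder 1
127 ÷ 2 = 63 remainder 1
63 ÷ 2 = 31 remainder 1
31 ÷ 2 = 15 remainder 1
15 ÷ 2 = 7 remainder 1
7 ÷ 2 = 3 remainder 1
3 ÷ 2 = 1 remainder 1
1 ÷ 2 = 0 remainder 1
Reading remainders bottom to top: 111111111100



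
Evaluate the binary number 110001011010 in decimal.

Sum of powers of 2 for each 1-bit:
2^1 + 2^3 + 2^4 + 2^6 + 2^10 + 2^11
= 2 + 8 + 16 + 64 + 1024 + 2048
= 3162



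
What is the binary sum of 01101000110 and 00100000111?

Add column by column from the right: bit + bit + carry-in; write the sum mod 2, carry 1 when the sum is 2 or 3.
carry:  11000001100
        01101000110
+       00100000111
-------------------
       010001001101
(the carry out of the leftmost column, 0, becomes the leading bit)
Decimal check:
  01101000110 = 512 + 256 + 64 + 4 + 2 = 838
  00100000111 = 256 + 4 + 2 + 1 = 263
  838 + 263 = 1101, and 010001001101 = 1024 + 64 + 8 + 4 + 1 = 1101 ✓



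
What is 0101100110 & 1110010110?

AND: 1 only when both bits are 1
  0101100110
& 1110010110
------------
  0100000110
Decimal: 358 & 918 = 262



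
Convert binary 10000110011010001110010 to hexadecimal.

Group into 4-bit nibbles from right:
  0100 = 4
  0011 = 3
  0011 = 3
  0100 = 4
  0111 = 7
  0010 = 2
Result: 433472



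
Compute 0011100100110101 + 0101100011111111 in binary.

Add column by column from the right: bit + bit + carry-in; write the sum mod 2, carry 1 when the sum is 2 or 3.
carry:  1111001111111110
        0011100100110101
+       0101100011111111
------------------------
       01001001000110100
(the carry out of the leftmost column, 0, becomes the leading bit)
Decimal check:
  0011100100110101 = 8192 + 4096 + 2048 + 256 + 32 + 16 + 4 + 1 = 14645
  0101100011111111 = 16384 + 4096 + 2048 + 128 + 64 + 32 + 16 + 8 + 4 + 2 + 1 = 22783
  14645 + 22783 = 37428, and 01001001000110100 = 32768 + 4096 + 512 + 32 + 16 + 4 = 37428 ✓



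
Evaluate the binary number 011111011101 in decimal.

Sum of powers of 2 for each 1-bit:
2^0 + 2^2 + 2^3 + 2^4 + 2^6 + 2^7 + 2^8 + 2^9 + 2^10
= 1 + 4 + 8 + 16 + 64 + 128 + 256 + 512 + 1024
= 2013



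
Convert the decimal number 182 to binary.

Using repeated division by 2:
182 ÷ 2 = 91 remainder 0
91 ÷ 2 = 45 remainder 1
45 ÷ 2 = 22 remainder 1
22 ÷ 2 = 11 remainder 0
11 ÷ 2 = 5 remainder 1
5 ÷ 2 = 2 remainder 1
2 ÷ 2 = 1 remainder 0
1 ÷ 2 = 0 remainder 1
Reading remainders bottom to top: 10110110



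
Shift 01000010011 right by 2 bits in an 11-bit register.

Original: 01000010011 (decimal 531)
Shift right by 2 positions
Drop the 2 low bits; fill with zeros on the left
Result: 00010000100 (decimal 132)
Equivalent: 531 >> 2 = 531 ÷ 2^2 = 132



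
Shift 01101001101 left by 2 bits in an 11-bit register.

Original: 01101001101 (decimal 845)
Shift left by 2 positions
Append 2 zeros on the right and drop the 2 high bits that overflow the 11-bit width
Result: 10100110100 (decimal 1332)
Equivalent: 845 << 2 = 845 × 2^2 = 3380, truncated to 11 bits = 1332



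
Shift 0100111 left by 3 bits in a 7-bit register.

Original: 0100111 (decimal 39)
Shift left by 3 positions
Append 3 zeros on the right and drop the 3 high bits that overflow the 7-bit width
Result: 0111000 (decimal 56)
Equivalent: 39 << 3 = 39 × 2^3 = 312, truncated to 7 bits = 56



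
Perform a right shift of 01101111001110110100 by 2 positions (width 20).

Original: 01101111001110110100 (decimal 455604)
Shift right by 2 positions
Drop the 2 low bits; fill with zeros on the left
Result: 00011011110011101101 (decimal 113901)
Equivalent: 455604 >> 2 = 455604 ÷ 2^2 = 113901



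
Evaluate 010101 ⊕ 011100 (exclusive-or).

XOR: 1 when bits differ
  010101
^ 011100
--------
  001001
Decimal: 21 ^ 28 = 9



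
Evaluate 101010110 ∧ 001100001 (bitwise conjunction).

AND: 1 only when both bits are 1
  101010110
& 001100001
-----------
  001000000
Decimal: 342 & 97 = 64



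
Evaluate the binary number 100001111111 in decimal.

Sum of powers of 2 for each 1-bit:
2^0 + 2^1 + 2^2 + 2^3 + 2^4 + 2^5 + 2^6 + 2^11
= 1 + 2 + 4 + 8 + 16 + 32 + 64 + 2048
= 2175



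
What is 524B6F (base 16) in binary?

Convert each hex digit to 4 bits:
  5 = 0101
  2 = 0010
  4 = 0100
  B = 1011
  6 = 0110
  F = 1111
Concatenate: 010100100100101101101111



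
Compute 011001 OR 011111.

OR: 1 when either bit is 1
  011001
| 011111
--------
  011111
Decimal: 25 | 31 = 31



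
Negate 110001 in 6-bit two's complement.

Original (sign bit 1, negative): 110001
Step 1 - Invert all bits: 001110
Step 2 - Add 1: 001111
Verification: 110001 + 001111 = 1000000; discarding the end carry (carry out of the top bit) leaves the 6-bit value 000000, as required for x + (-x)



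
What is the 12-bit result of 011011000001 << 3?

Original: 011011000001 (decimal 1729)
Shift left by 3 positions
Append 3 zeros on the right and drop the 3 high bits that overflow the 12-bit width
Result: 011000001000 (decimal 1544)
Equivalent: 1729 << 3 = 1729 × 2^3 = 13832, truncated to 12 bits = 1544



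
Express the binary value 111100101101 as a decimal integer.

Sum of powers of 2 for each 1-bit:
2^0 + 2^2 + 2^3 + 2^5 + 2^8 + 2^9 + 2^10 + 2^11
= 1 + 4 + 8 + 32 + 256 + 512 + 1024 + 2048
= 3885



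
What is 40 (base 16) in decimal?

Expand by place value (powers of 16):
40 = 4 × 16^1 + 0 × 16^0
= 4 × 16 + 0 × 1
= 64 + 0
= 64



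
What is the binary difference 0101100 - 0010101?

Method 1 - Direct subtraction (column by column from the right: bit − bit − borrow-in; if negative, add 2 and borrow 1 from the next column):
borrow: 0101110
        0101100
-       0010101
---------------
        0010111

Method 2 - Add two's complement:
Two's complement of 0010101: invert → 1101010, add 1 → 1101011
  0101100
+ 1101011
---------
 10010111  (end carry out of the top bit = 1)
Discarding the end carry: 0010111
Decimal check:
  0101100 = 32 + 8 + 4 = 44
  0010101 = 16 + 4 + 1 = 21
  44 - 21 = 23, and 0010111 = 16 + 4 + 2 + 1 = 23 ✓



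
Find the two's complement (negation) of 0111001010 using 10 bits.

Original: 0111001010
Step 1 - Invert all bits: 1000110101
Step 2 - Add 1: 1000110110
Verification: 0111001010 + 1000110110 = 10000000000; discarding the end carry (carry out of the top bit) leaves the 10-bit value 0000000000, as required for x + (-x)



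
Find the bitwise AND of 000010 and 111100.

AND: 1 only when both bits are 1
  000010
& 111100
--------
  000000
Decimal: 2 & 60 = 0



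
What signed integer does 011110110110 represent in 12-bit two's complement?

Binary: 011110110110
Sign bit: 0 (non-negative)
Read directly as an unsigned value:
011110110110 = 1024 + 512 + 256 + 128 + 32 + 16 + 4 + 2 = 1974
Value: 1974



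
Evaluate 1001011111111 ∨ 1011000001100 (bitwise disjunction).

OR: 1 when either bit is 1
  1001011111111
| 1011000001100
---------------
  1011011111111
Decimal: 4863 | 5644 = 5887



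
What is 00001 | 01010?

OR: 1 when either bit is 1
  00001
| 01010
-------
  01011
Decimal: 1 | 10 = 11



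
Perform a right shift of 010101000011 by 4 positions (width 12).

Original: 010101000011 (decimal 1347)
Shift right by 4 positions
Drop the 4 low bits; fill with zeros on the left
Result: 000001010100 (decimal 84)
Equivalent: 1347 >> 4 = 1347 ÷ 2^4 = 84



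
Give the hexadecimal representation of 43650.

Using repeated division by 16 (digits 10–15 are A–F):
43650 ÷ 16 = 2728 remainder 2
2728 ÷ 16 = 170 remainder 8
170 ÷ 16 = 10 remainder 10 (A)
10 ÷ 16 = 0 remainder 10 (A)
Reading remainders bottom to top: AA82



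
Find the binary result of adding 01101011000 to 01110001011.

Add column by column from the right: bit + bit + carry-in; write the sum mod 2, carry 1 when the sum is 2 or 3.
carry:  11000110000
        01101011000
+       01110001011
-------------------
       011011100011
(the carry out of the leftmost column, 0, becomes the leading bit)
Decimal check:
  01101011000 = 512 + 256 + 64 + 16 + 8 = 856
  01110001011 = 512 + 256 + 128 + 8 + 2 + 1 = 907
  856 + 907 = 1763, and 011011100011 = 1024 + 512 + 128 + 64 + 32 + 2 + 1 = 1763 ✓



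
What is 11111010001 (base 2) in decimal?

Sum of powers of 2 for each 1-bit:
2^0 + 2^4 + 2^6 + 2^7 + 2^8 + 2^9 + 2^10
= 1 + 16 + 64 + 128 + 256 + 512 + 1024
= 2001



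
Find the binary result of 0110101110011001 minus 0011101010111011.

Method 1 - Direct subtraction (column by column from the right: bit − bit − borrow-in; if negative, add 2 and borrow 1 from the next column):
borrow: 0110000111111100
        0110101110011001
-       0011101010111011
------------------------
        0011000011011110

Method 2 - Add two's complement:
Two's complement of 0011101010111011: invert → 1100010101000100, add 1 → 1100010101000101
  0110101110011001
+ 1100010101000101
------------------
 10011000011011110  (end carry out of the top bit = 1)
Discarding the end carry: 0011000011011110
Decimal check:
  0110101110011001 = 16384 + 8192 + 2048 + 512 + 256 + 128 + 16 + 8 + 1 = 27545
  0011101010111011 = 8192 + 4096 + 2048 + 512 + 128 + 32 + 16 + 8 + 2 + 1 = 15035
  27545 - 15035 = 12510, and 0011000011011110 = 8192 + 4096 + 128 + 64 + 16 + 8 + 4 + 2 = 12510 ✓



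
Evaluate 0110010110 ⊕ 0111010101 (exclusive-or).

XOR: 1 when bits differ
  0110010110
^ 0111010101
------------
  0001000011
Decimal: 406 ^ 469 = 67



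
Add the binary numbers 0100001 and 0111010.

Add column by column from the right: bit + bit + carry-in; write the sum mod 2, carry 1 when the sum is 2 or 3.
carry:  1000000
        0100001
+       0111010
---------------
       01011011
(the carry out of the leftmost column, 0, becomes the leading bit)
Decimal check:
  0100001 = 32 + 1 = 33
  0111010 = 32 + 16 + 8 + 2 = 58
  33 + 58 = 91, and 01011011 = 64 + 16 + 8 + 2 + 1 = 91 ✓



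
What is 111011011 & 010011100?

AND: 1 only when both bits are 1
  111011011
& 010011100
-----------
  010011000
Decimal: 475 & 156 = 152



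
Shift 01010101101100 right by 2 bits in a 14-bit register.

Original: 01010101101100 (decimal 5484)
Shift right by 2 positions
Drop the 2 low bits; fill with zeros on the left
Result: 00010101011011 (decimal 1371)
Equivalent: 5484 >> 2 = 5484 ÷ 2^2 = 1371



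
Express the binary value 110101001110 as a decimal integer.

Sum of powers of 2 for each 1-bit:
2^1 + 2^2 + 2^3 + 2^6 + 2^8 + 2^10 + 2^11
= 2 + 4 + 8 + 64 + 256 + 1024 + 2048
= 3406



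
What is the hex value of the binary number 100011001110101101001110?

Group into 4-bit nibbles from right:
  1000 = 8
  1100 = C
  1110 = E
  1011 = B
  0100 = 4
  1110 = E
Result: 8CEB4E



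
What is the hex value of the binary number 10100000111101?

Group into 4-bit nibbles from right:
  0010 = 2
  1000 = 8
  0011 = 3
  1101 = D
Result: 283D



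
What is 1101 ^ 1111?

XOR: 1 when bits differ
  1101
^ 1111
------
  0010
Decimal: 13 ^ 15 = 2



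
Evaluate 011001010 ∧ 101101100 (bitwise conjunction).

AND: 1 only when both bits are 1
  011001010
& 101101100
-----------
  001001000
Decimal: 202 & 364 = 72



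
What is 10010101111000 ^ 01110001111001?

XOR: 1 when bits differ
  10010101111000
^ 01110001111001
----------------
  11100100000001
Decimal: 9592 ^ 7289 = 14593



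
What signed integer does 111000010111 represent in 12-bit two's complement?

Binary: 111000010111
Sign bit: 1 (negative)
Invert: 000111101000
Add 1:  000111101001
Magnitude: 000111101001 = 256 + 128 + 64 + 32 + 8 + 1 = 489
Value: -489



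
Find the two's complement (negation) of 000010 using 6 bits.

Original: 000010
Step 1 - Invert all bits: 111101
Step 2 - Add 1: 111110
Verification: 000010 + 111110 = 1000000; discarding the end carry (carry out of the top bit) leaves the 6-bit value 000000, as required for x + (-x)



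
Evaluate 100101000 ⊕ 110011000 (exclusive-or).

XOR: 1 when bits differ
  100101000
^ 110011000
-----------
  010110000
Decimal: 296 ^ 408 = 176



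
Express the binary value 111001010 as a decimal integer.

Sum of powers of 2 for each 1-bit:
2^1 + 2^3 + 2^6 + 2^7 + 2^8
= 2 + 8 + 64 + 128 + 256
= 458



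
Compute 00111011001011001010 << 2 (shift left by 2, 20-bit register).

Original: 00111011001011001010 (decimal 242378)
Shift left by 2 positions
Append 2 zeros on the right
Result: 11101100101100101000 (decimal 969512)
Equivalent: 242378 << 2 = 242378 × 2^2 = 969512



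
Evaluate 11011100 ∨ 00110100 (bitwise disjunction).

OR: 1 when either bit is 1
  11011100
| 00110100
----------
  11111100
Decimal: 220 | 52 = 252



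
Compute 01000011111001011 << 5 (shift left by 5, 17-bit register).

Original: 01000011111001011 (decimal 34763)
Shift left by 5 positions
Append 5 zeros on the right and drop the 5 high bits that overflow the 17-bit width
Result: 01111100101100000 (decimal 63840)
Equivalent: 34763 << 5 = 34763 × 2^5 = 1112416, truncated to 17 bits = 63840



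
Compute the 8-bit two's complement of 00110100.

Original: 00110100
Step 1 - Invert all bits: 11001011
Step 2 - Add 1: 11001100
Verification: 00110100 + 11001100 = 100000000; discarding the end carry (carry out of the top bit) leaves the 8-bit value 00000000, as required for x + (-x)



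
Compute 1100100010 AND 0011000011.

AND: 1 only when both bits are 1
  1100100010
& 0011000011
------------
  0000000010
Decimal: 802 & 195 = 2



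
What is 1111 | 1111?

OR: 1 when either bit is 1
  1111
| 1111
------
  1111
Decimal: 15 | 15 = 15



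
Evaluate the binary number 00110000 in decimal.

Sum of powers of 2 for each 1-bit:
2^4 + 2^5
= 16 + 32
= 48



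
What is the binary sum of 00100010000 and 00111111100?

Add column by column from the right: bit + bit + carry-in; write the sum mod 2, carry 1 when the sum is 2 or 3.
carry:  01111100000
        00100010000
+       00111111100
-------------------
       001100001100
(the carry out of the leftmost column, 0, becomes the leading bit)
Decimal check:
  00100010000 = 256 + 16 = 272
  00111111100 = 256 + 128 + 64 + 32 + 16 + 8 + 4 = 508
  272 + 508 = 780, and 001100001100 = 512 + 256 + 8 + 4 = 780 ✓



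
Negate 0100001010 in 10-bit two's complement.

Original: 0100001010
Step 1 - Invert all bits: 1011110101
Step 2 - Add 1: 1011110110
Verification: 0100001010 + 1011110110 = 10000000000; discarding the end carry (carry out of the top bit) leaves the 10-bit value 0000000000, as required for x + (-x)



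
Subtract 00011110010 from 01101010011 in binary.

Method 1 - Direct subtraction (column by column from the right: bit − bit − borrow-in; if negative, add 2 and borrow 1 from the next column):
borrow: 00111000000
        01101010011
-       00011110010
-------------------
        01001100001

Method 2 - Add two's complement:
Two's complement of 00011110010: invert → 11100001101, add 1 → 11100001110
  01101010011
+ 11100001110
-------------
 101001100001  (end carry out of the top bit = 1)
Discarding the end carry: 01001100001
Decimal check:
  01101010011 = 512 + 256 + 64 + 16 + 2 + 1 = 851
  00011110010 = 128 + 64 + 32 + 16 + 2 = 242
  851 - 242 = 609, and 01001100001 = 512 + 64 + 32 + 1 = 609 ✓



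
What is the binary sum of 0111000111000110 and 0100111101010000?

Add column by column from the right: bit + bit + carry-in; write the sum mod 2, carry 1 when the sum is 2 or 3.
carry:  1111111110000000
        0111000111000110
+       0100111101010000
------------------------
       01100000100010110
(the carry out of the leftmost column, 0, becomes the leading bit)
Decimal check:
  0111000111000110 = 16384 + 8192 + 4096 + 256 + 128 + 64 + 4 + 2 = 29126
  0100111101010000 = 16384 + 2048 + 1024 + 512 + 256 + 64 + 16 = 20304
  29126 + 20304 = 49430, and 01100000100010110 = 32768 + 16384 + 256 + 16 + 4 + 2 = 49430 ✓



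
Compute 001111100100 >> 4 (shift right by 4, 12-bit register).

Original: 001111100100 (decimal 996)
Shift right by 4 positions
Drop the 4 low bits; fill with zeros on the left
Result: 000000111110 (decimal 62)
Equivalent: 996 >> 4 = 996 ÷ 2^4 = 62



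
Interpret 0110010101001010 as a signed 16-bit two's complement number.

Binary: 0110010101001010
Sign bit: 0 (non-negative)
Read directly as an unsigned value:
0110010101001010 = 16384 + 8192 + 1024 + 256 + 64 + 8 + 2 = 25930
Value: 25930



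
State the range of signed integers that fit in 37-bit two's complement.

For 37-bit two's complement:
Minimum: -2^36 = -68719476736
Maximum: 2^36 - 1 = 68719476735



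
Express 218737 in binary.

Using repeated division by 2:
218737 ÷ 2 = 109368 remainder 1
109368 ÷ 2 = 54684 remainder 0
54684 ÷ 2 = 27342 remainder 0
27342 ÷ 2 = 13671 remainder 0
13671 ÷ 2 = 6835 remainder 1
6835 ÷ 2 = 3417 remainder 1
3417 ÷ 2 = 1708 remainder 1
1708 ÷ 2 = 854 remainder 0
854 ÷ 2 = 427 remainder 0
427 ÷ 2 = 213 remainder 1
213 ÷ 2 = 106 remainder 1
106 ÷ 2 = 53 remainder 0
53 ÷ 2 = 26 remainder 1
26 ÷ 2 = 13 remainder 0
13 ÷ 2 = 6 remainder 1
6 ÷ 2 = 3 remainder 0
3 ÷ 2 = 1 remainder 1
1 ÷ 2 = 0 remainder 1
Reading remainders bottom to top: 110101011001110001



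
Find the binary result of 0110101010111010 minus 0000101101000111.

Method 1 - Direct subtraction (column by column from the right: bit − bit − borrow-in; if negative, add 2 and borrow 1 from the next column):
borrow: 0011111010001110
        0110101010111010
-       0000101101000111
------------------------
        0101111101110011

Method 2 - Add two's complement:
Two's complement of 0000101101000111: invert → 1111010010111000, add 1 → 1111010010111001
  0110101010111010
+ 1111010010111001
------------------
 10101111101110011  (end carry out of the top bit = 1)
Discarding the end carry: 0101111101110011
Decimal check:
  0110101010111010 = 16384 + 8192 + 2048 + 512 + 128 + 32 + 16 + 8 + 2 = 27322
  0000101101000111 = 2048 + 512 + 256 + 64 + 4 + 2 + 1 = 2887
  27322 - 2887 = 24435, and 0101111101110011 = 16384 + 4096 + 2048 + 1024 + 512 + 256 + 64 + 32 + 16 + 2 + 1 = 24435 ✓



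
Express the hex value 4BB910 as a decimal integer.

Expand by place value (powers of 16):
Digit values: B = 11
4BB910 = 4 × 16^5 + 11 × 16^4 + 11 × 16^3 + 9 × 16^2 + 1 × 16^1 + 0 × 16^0
= 4 × 1048576 + 11 × 65536 + 11 × 4096 + 9 × 256 + 1 × 16 + 0 × 1
= 4194304 + 720896 + 45056 + 2304 + 16 + 0
= 4962576



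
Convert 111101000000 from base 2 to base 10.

Sum of powers of 2 for each 1-bit:
2^6 + 2^8 + 2^9 + 2^10 + 2^11
= 64 + 256 + 512 + 1024 + 2048
= 3904



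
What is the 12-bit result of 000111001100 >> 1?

Original: 000111001100 (decimal 460)
Shift right by 1 position
Drop the 1 low bit; fill with zero on the left
Result: 000011100110 (decimal 230)
Equivalent: 460 >> 1 = 460 ÷ 2^1 = 230



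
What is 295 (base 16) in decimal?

Expand by place value (powers of 16):
295 = 2 × 16^2 + 9 × 16^1 + 5 × 16^0
= 2 × 256 + 9 × 16 + 5 × 1
= 512 + 144 + 5
= 661



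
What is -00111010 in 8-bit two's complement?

Original: 00111010
Step 1 - Invert all bits: 11000101
Step 2 - Add 1: 11000110
Verification: 00111010 + 11000110 = 100000000; discarding the end carry (carry out of the top bit) leaves the 8-bit value 00000000, as required for x + (-x)



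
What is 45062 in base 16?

Using repeated division by 16 (digits 10–15 are A–F):
45062 ÷ 16 = 2816 remainder 6
2816 ÷ 16 = 176 remainder 0
176 ÷ 16 = 11 remainder 0
11 ÷ 16 = 0 remainder 11 (B)
Reading remainders bottom to top: B006



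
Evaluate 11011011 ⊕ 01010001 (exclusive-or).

XOR: 1 when bits differ
  11011011
^ 01010001
----------
  10001010
Decimal: 219 ^ 81 = 138



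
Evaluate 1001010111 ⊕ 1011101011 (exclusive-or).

XOR: 1 when bits differ
  1001010111
^ 1011101011
------------
  0010111100
Decimal: 599 ^ 747 = 188



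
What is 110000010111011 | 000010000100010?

OR: 1 when either bit is 1
  110000010111011
| 000010000100010
-----------------
  110010010111011
Decimal: 24763 | 1058 = 25787



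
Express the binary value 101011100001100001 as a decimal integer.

Sum of powers of 2 for each 1-bit:
2^0 + 2^5 + 2^6 + 2^11 + 2^12 + 2^13 + 2^15 + 2^17
= 1 + 32 + 64 + 2048 + 4096 + 8192 + 32768 + 131072
= 178273



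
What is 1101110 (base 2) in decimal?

Sum of powers of 2 for each 1-bit:
2^1 + 2^2 + 2^3 + 2^5 + 2^6
= 2 + 4 + 8 + 32 + 64
= 110



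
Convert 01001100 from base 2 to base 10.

Sum of powers of 2 for each 1-bit:
2^2 + 2^3 + 2^6
= 4 + 8 + 64
= 76



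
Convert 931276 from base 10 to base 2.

Using repeated division by 2:
931276 ÷ 2 = 465638 remainder 0
465638 ÷ 2 = 232819 remainder 0
232819 ÷ 2 = 116409 remainder 1
116409 ÷ 2 = 58204 remainder 1
58204 ÷ 2 = 29102 remainder 0
29102 ÷ 2 = 14551 remainder 0
14551 ÷ 2 = 7275 remainder 1
7275 ÷ 2 = 3637 remainder 1
3637 ÷ 2 = 1818 remainder 1
1818 ÷ 2 = 909 remainder 0
909 ÷ 2 = 454 remainder 1
454 ÷ 2 = 227 remainder 0
227 ÷ 2 = 113 remainder 1
113 ÷ 2 = 56 remainder 1
56 ÷ 2 = 28 remainder 0
28 ÷ 2 = 14 remainder 0
14 ÷ 2 = 7 remainder 0
7 ÷ 2 = 3 remainder 1
3 ÷ 2 = 1 remainder 1
1 ÷ 2 = 0 remainder 1
Reading remainders bottom to top: 11100011010111001100



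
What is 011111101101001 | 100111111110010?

OR: 1 when either bit is 1
  011111101101001
| 100111111110010
-----------------
  111111111111011
Decimal: 16233 | 20466 = 32763



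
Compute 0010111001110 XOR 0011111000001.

XOR: 1 when bits differ
  0010111001110
^ 0011111000001
---------------
  0001000001111
Decimal: 1486 ^ 1985 = 527



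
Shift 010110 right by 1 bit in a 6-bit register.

Original: 010110 (decimal 22)
Shift right by 1 position
Drop the 1 low bit; fill with zero on the left
Result: 001011 (decimal 11)
Equivalent: 22 >> 1 = 22 ÷ 2^1 = 11



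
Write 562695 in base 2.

Using repeated division by 2:
562695 ÷ 2 = 281347 remainder 1
281347 ÷ 2 = 140673 remainder 1
140673 ÷ 2 = 70336 remainder 1
70336 ÷ 2 = 35168 remainder 0
35168 ÷ 2 = 17584 remainder 0
17584 ÷ 2 = 8792 remainder 0
8792 ÷ 2 = 4396 remainder 0
4396 ÷ 2 = 2198 remainder 0
2198 ÷ 2 = 1099 remainder 0
1099 ÷ 2 = 549 remainder 1
549 ÷ 2 = 274 remainder 1
274 ÷ 2 = 137 remainder 0
137 ÷ 2 = 68 remainder 1
68 ÷ 2 = 34 remainder 0
34 ÷ 2 = 17 remainder 0
17 ÷ 2 = 8 remainder 1
8 ÷ 2 = 4 remainder 0
4 ÷ 2 = 2 remainder 0
2 ÷ 2 = 1 remainder 0
1 ÷ 2 = 0 remainder 1
Reading remainders bottom to top: 10001001011000000111



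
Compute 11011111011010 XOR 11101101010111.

XOR: 1 when bits differ
  11011111011010
^ 11101101010111
----------------
  00110010001101
Decimal: 14298 ^ 15191 = 3213



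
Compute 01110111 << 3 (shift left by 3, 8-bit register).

Original: 01110111 (decimal 119)
Shift left by 3 positions
Append 3 zeros on the right and drop the 3 high bits that overflow the 8-bit width
Result: 10111000 (decimal 184)
Equivalent: 119 << 3 = 119 × 2^3 = 952, truncated to 8 bits = 184



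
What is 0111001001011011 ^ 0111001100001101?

XOR: 1 when bits differ
  0111001001011011
^ 0111001100001101
------------------
  0000000101010110
Decimal: 29275 ^ 29453 = 342



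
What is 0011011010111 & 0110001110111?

AND: 1 only when both bits are 1
  0011011010111
& 0110001110111
---------------
  0010001010111
Decimal: 1751 & 3191 = 1111



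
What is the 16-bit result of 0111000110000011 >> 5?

Original: 0111000110000011 (decimal 29059)
Shift right by 5 positions
Drop the 5 low bits; fill with zeros on the left
Result: 0000001110001100 (decimal 908)
Equivalent: 29059 >> 5 = 29059 ÷ 2^5 = 908



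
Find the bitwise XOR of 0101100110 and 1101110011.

XOR: 1 when bits differ
  0101100110
^ 1101110011
------------
  1000010101
Decimal: 358 ^ 883 = 533



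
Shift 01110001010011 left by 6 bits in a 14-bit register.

Original: 01110001010011 (decimal 7251)
Shift left by 6 positions
Append 6 zeros on the right and drop the 6 high bits that overflow the 14-bit width
Result: 01010011000000 (decimal 5312)
Equivalent: 7251 << 6 = 7251 × 2^6 = 464064, truncated to 14 bits = 5312



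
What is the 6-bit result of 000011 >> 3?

Original: 000011 (decimal 3)
Shift right by 3 positions
Drop the 3 low bits; fill with zeros on the left
Result: 000000 (decimal 0)
Equivalent: 3 >> 3 = 3 ÷ 2^3 = 0



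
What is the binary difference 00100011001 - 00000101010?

Method 1 - Direct subtraction (column by column from the right: bit − bit − borrow-in; if negative, add 2 and borrow 1 from the next column):
borrow: 00111011100
        00100011001
-       00000101010
-------------------
        00011101111

Method 2 - Add two's complement:
Two's complement of 00000101010: invert → 11111010101, add 1 → 11111010110
  00100011001
+ 11111010110
-------------
 100011101111  (end carry out of the top bit = 1)
Discarding the end carry: 00011101111
Decimal check:
  00100011001 = 256 + 16 + 8 + 1 = 281
  00000101010 = 32 + 8 + 2 = 42
  281 - 42 = 239, and 00011101111 = 128 + 64 + 32 + 8 + 4 + 2 + 1 = 239 ✓



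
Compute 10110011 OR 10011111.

OR: 1 when either bit is 1
  10110011
| 10011111
----------
  10111111
Decimal: 179 | 159 = 191



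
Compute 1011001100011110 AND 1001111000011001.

AND: 1 only when both bits are 1
  1011001100011110
& 1001111000011001
------------------
  1001001000011000
Decimal: 45854 & 40473 = 37400



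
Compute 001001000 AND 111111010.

AND: 1 only when both bits are 1
  001001000
& 111111010
-----------
  001001000
Decimal: 72 & 506 = 72



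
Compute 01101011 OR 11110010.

OR: 1 when either bit is 1
  01101011
| 11110010
----------
  11111011
Decimal: 107 | 242 = 251



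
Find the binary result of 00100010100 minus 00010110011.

Method 1 - Direct subtraction (column by column from the right: bit − bit − borrow-in; if negative, add 2 and borrow 1 from the next column):
borrow: 00111000110
        00100010100
-       00010110011
-------------------
        00001100001

Method 2 - Add two's complement:
Two's complement of 00010110011: invert → 11101001100, add 1 → 11101001101
  00100010100
+ 11101001101
-------------
 100001100001  (end carry out of the top bit = 1)
Discarding the end carry: 00001100001
Decimal check:
  00100010100 = 256 + 16 + 4 = 276
  00010110011 = 128 + 32 + 16 + 2 + 1 = 179
  276 - 179 = 97, and 00001100001 = 64 + 32 + 1 = 97 ✓



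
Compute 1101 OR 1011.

OR: 1 when either bit is 1
  1101
| 1011
------
  1111
Decimal: 13 | 11 = 15



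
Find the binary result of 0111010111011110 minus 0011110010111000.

Method 1 - Direct subtraction (column by column from the right: bit − bit − borrow-in; if negative, add 2 and borrow 1 from the next column):
borrow: 0111000001000000
        0111010111011110
-       0011110010111000
------------------------
        0011100100100110

Method 2 - Add two's complement:
Two's complement of 0011110010111000: invert → 1100001101000111, add 1 → 1100001101001000
  0111010111011110
+ 1100001101001000
------------------
 10011100100100110  (end carry out of the top bit = 1)
Discarding the end carry: 0011100100100110
Decimal check:
  0111010111011110 = 16384 + 8192 + 4096 + 1024 + 256 + 128 + 64 + 16 + 8 + 4 + 2 = 30174
  0011110010111000 = 8192 + 4096 + 2048 + 1024 + 128 + 32 + 16 + 8 = 15544
  30174 - 15544 = 14630, and 0011100100100110 = 8192 + 4096 + 2048 + 256 + 32 + 4 + 2 = 14630 ✓



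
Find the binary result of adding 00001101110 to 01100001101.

Add column by column from the right: bit + bit + carry-in; write the sum mod 2, carry 1 when the sum is 2 or 3.
carry:  00000011000
        00001101110
+       01100001101
-------------------
       001101111011
(the carry out of the leftmost column, 0, becomes the leading bit)
Decimal check:
  00001101110 = 64 + 32 + 8 + 4 + 2 = 110
  01100001101 = 512 + 256 + 8 + 4 + 1 = 781
  110 + 781 = 891, and 001101111011 = 512 + 256 + 64 + 32 + 16 + 8 + 2 + 1 = 891 ✓



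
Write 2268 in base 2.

Using repeated division by 2:
2268 ÷ 2 = 1134 remainder 0
1134 ÷ 2 = 567 remainder 0
567 ÷ 2 = 283 remainder 1
283 ÷ 2 = 141 remainder 1
141 ÷ 2 = 70 remainder 1
70 ÷ 2 = 35 remainder 0
35 ÷ 2 = 17 remainder 1
17 ÷ 2 = 8 remainder 1
8 ÷ 2 = 4 remainder 0
4 ÷ 2 = 2 remainder 0
2 ÷ 2 = 1 remainder 0
1 ÷ 2 = 0 remainder 1
Reading remainders bottom to top: 100011011100



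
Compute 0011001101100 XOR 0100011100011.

XOR: 1 when bits differ
  0011001101100
^ 0100011100011
---------------
  0111010001111
Decimal: 1644 ^ 2275 = 3727



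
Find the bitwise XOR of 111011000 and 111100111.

XOR: 1 when bits differ
  111011000
^ 111100111
-----------
  000111111
Decimal: 472 ^ 487 = 63



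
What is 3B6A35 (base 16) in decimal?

Expand by place value (powers of 16):
Digit values: B = 11, A = 10
3B6A35 = 3 × 16^5 + 11 × 16^4 + 6 × 16^3 + 10 × 16^2 + 3 × 16^1 + 5 × 16^0
= 3 × 1048576 + 11 × 65536 + 6 × 4096 + 10 × 256 + 3 × 16 + 5 × 1
= 3145728 + 720896 + 24576 + 2560 + 48 + 5
= 3893813



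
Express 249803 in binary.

Using repeated division by 2:
249803 ÷ 2 = 124901 remainder 1
124901 ÷ 2 = 62450 remainder 1
62450 ÷ 2 = 31225 remainder 0
31225 ÷ 2 = 15612 remainder 1
15612 ÷ 2 = 7806 remainder 0
7806 ÷ 2 = 3903 remainder 0
3903 ÷ 2 = 1951 remainder 1
1951 ÷ 2 = 975 remainder 1
975 ÷ 2 = 487 remainder 1
487 ÷ 2 = 243 remainder 1
243 ÷ 2 = 121 remainder 1
121 ÷ 2 = 60 remainder 1
60 ÷ 2 = 30 remainder 0
30 ÷ 2 = 15 remainder 0
15 ÷ 2 = 7 remainder 1
7 ÷ 2 = 3 remainder 1
3 ÷ 2 = 1 remainder 1
1 ÷ 2 = 0 remainder 1
Reading remainders bottom to top: 111100111111001011



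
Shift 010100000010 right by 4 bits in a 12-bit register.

Original: 010100000010 (decimal 1282)
Shift right by 4 positions
Drop the 4 low bits; fill with zeros on the left
Result: 000001010000 (decimal 80)
Equivalent: 1282 >> 4 = 1282 ÷ 2^4 = 80



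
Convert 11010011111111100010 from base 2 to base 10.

Sum of powers of 2 for each 1-bit:
2^1 + 2^5 + 2^6 + 2^7 + 2^8 + 2^9 + 2^10 + 2^11 + 2^12 + 2^13 + 2^16 + 2^18 + 2^19
= 2 + 32 + 64 + 128 + 256 + 512 + 1024 + 2048 + 4096 + 8192 + 65536 + 262144 + 524288
= 868322



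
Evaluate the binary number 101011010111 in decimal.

Sum of powers of 2 for each 1-bit:
2^0 + 2^1 + 2^2 + 2^4 + 2^6 + 2^7 + 2^9 + 2^11
= 1 + 2 + 4 + 16 + 64 + 128 + 512 + 2048
= 2775



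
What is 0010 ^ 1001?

XOR: 1 when bits differ
  0010
^ 1001
------
  1011
Decimal: 2 ^ 9 = 11



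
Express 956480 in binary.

Using repeated division by 2:
956480 ÷ 2 = 478240 remainder 0
478240 ÷ 2 = 239120 remainder 0
239120 ÷ 2 = 119560 remainder 0
119560 ÷ 2 = 59780 remainder 0
59780 ÷ 2 = 29890 remainder 0
29890 ÷ 2 = 14945 remainder 0
14945 ÷ 2 = 7472 remainder 1
7472 ÷ 2 = 3736 remainder 0
3736 ÷ 2 = 1868 remainder 0
1868 ÷ 2 = 934 remainder 0
934 ÷ 2 = 467 remainder 0
467 ÷ 2 = 233 remainder 1
233 ÷ 2 = 116 remainder 1
116 ÷ 2 = 58 remainder 0
58 ÷ 2 = 29 remainder 0
29 ÷ 2 = 14 remainder 1
14 ÷ 2 = 7 remainder 0
7 ÷ 2 = 3 remainder 1
3 ÷ 2 = 1 remainder 1
1 ÷ 2 = 0 remainder 1
Reading remainders bottom to top: 11101001100001000000



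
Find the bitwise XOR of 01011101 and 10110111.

XOR: 1 when bits differ
  01011101
^ 10110111
----------
  11101010
Decimal: 93 ^ 183 = 234



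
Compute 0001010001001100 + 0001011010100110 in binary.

Add column by column from the right: bit + bit + carry-in; write the sum mod 2, carry 1 when the sum is 2 or 3.
carry:  0010100000011000
        0001010001001100
+       0001011010100110
------------------------
       00010101011110010
(the carry out of the leftmost column, 0, becomes the leading bit)
Decimal check:
  0001010001001100 = 4096 + 1024 + 64 + 8 + 4 = 5196
  0001011010100110 = 4096 + 1024 + 512 + 128 + 32 + 4 + 2 = 5798
  5196 + 5798 = 10994, and 00010101011110010 = 8192 + 2048 + 512 + 128 + 64 + 32 + 16 + 2 = 10994 ✓



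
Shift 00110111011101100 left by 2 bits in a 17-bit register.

Original: 00110111011101100 (decimal 28396)
Shift left by 2 positions
Append 2 zeros on the right
Result: 11011101110110000 (decimal 113584)
Equivalent: 28396 << 2 = 28396 × 2^2 = 113584



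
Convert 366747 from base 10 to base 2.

Using repeated division by 2:
366747 ÷ 2 = 183373 remainder 1
183373 ÷ 2 = 91686 remainder 1
91686 ÷ 2 = 45843 remainder 0
45843 ÷ 2 = 22921 remainder 1
22921 ÷ 2 = 11460 remainder 1
11460 ÷ 2 = 5730 remainder 0
5730 ÷ 2 = 2865 remainder 0
2865 ÷ 2 = 1432 remainder 1
1432 ÷ 2 = 716 remainder 0
716 ÷ 2 = 358 remainder 0
358 ÷ 2 = 179 remainder 0
179 ÷ 2 = 89 remainder 1
89 ÷ 2 = 44 remainder 1
44 ÷ 2 = 22 remainder 0
22 ÷ 2 = 11 remainder 0
11 ÷ 2 = 5 remainder 1
5 ÷ 2 = 2 remainder 1
2 ÷ 2 = 1 remainder 0
1 ÷ 2 = 0 remainder 1
Reading remainders bottom to top: 1011001100010011011



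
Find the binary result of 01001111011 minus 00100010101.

Method 1 - Direct subtraction (column by column from the right: bit − bit − borrow-in; if negative, add 2 and borrow 1 from the next column):
borrow: 01000001000
        01001111011
-       00100010101
-------------------
        00101100110

Method 2 - Add two's complement:
Two's complement of 00100010101: invert → 11011101010, add 1 → 11011101011
  01001111011
+ 11011101011
-------------
 100101100110  (end carry out of the top bit = 1)
Discarding the end carry: 00101100110
Decimal check:
  01001111011 = 512 + 64 + 32 + 16 + 8 + 2 + 1 = 635
  00100010101 = 256 + 16 + 4 + 1 = 277
  635 - 277 = 358, and 00101100110 = 256 + 64 + 32 + 4 + 2 = 358 ✓



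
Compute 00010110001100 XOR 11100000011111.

XOR: 1 when bits differ
  00010110001100
^ 11100000011111
----------------
  11110110010011
Decimal: 1420 ^ 14367 = 15763



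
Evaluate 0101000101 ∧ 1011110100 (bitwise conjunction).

AND: 1 only when both bits are 1
  0101000101
& 1011110100
------------
  0001000100
Decimal: 325 & 756 = 68



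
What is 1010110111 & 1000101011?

AND: 1 only when both bits are 1
  1010110111
& 1000101011
------------
  1000100011
Decimal: 695 & 555 = 547



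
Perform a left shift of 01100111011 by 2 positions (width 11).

Original: 01100111011 (decimal 827)
Shift left by 2 positions
Append 2 zeros on the right and drop the 2 high bits that overflow the 11-bit width
Result: 10011101100 (decimal 1260)
Equivalent: 827 << 2 = 827 × 2^2 = 3308, truncated to 11 bits = 1260



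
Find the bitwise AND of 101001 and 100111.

AND: 1 only when both bits are 1
  101001
& 100111
--------
  100001
Decimal: 41 & 39 = 33



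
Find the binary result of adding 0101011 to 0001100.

Add column by column from the right: bit + bit + carry-in; write the sum mod 2, carry 1 when the sum is 2 or 3.
carry:  0010000
        0101011
+       0001100
---------------
       00110111
(the carry out of the leftmost column, 0, becomes the leading bit)
Decimal check:
  0101011 = 32 + 8 + 2 + 1 = 43
  0001100 = 8 + 4 = 12
  43 + 12 = 55, and 00110111 = 32 + 16 + 4 + 2 + 1 = 55 ✓



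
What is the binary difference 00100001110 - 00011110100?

Method 1 - Direct subtraction (column by column from the right: bit − bit − borrow-in; if negative, add 2 and borrow 1 from the next column):
borrow: 00111100000
        00100001110
-       00011110100
-------------------
        00000011010

Method 2 - Add two's complement:
Two's complement of 00011110100: invert → 11100001011, add 1 → 11100001100
  00100001110
+ 11100001100
-------------
 100000011010  (end carry out of the top bit = 1)
Discarding the end carry: 00000011010
Decimal check:
  00100001110 = 256 + 8 + 4 + 2 = 270
  00011110100 = 128 + 64 + 32 + 16 + 4 = 244
  270 - 244 = 26, and 00000011010 = 16 + 8 + 2 = 26 ✓



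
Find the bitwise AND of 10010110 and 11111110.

AND: 1 only when both bits are 1
  10010110
& 11111110
----------
  10010110
Decimal: 150 & 254 = 150



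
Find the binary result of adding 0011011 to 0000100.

Add column by column from the right: bit + bit + carry-in; write the sum mod 2, carry 1 when the sum is 2 or 3.
carry:  0000000
        0011011
+       0000100
---------------
       00011111
(the carry out of the leftmost column, 0, becomes the leading bit)
Decimal check:
  0011011 = 16 + 8 + 2 + 1 = 27
  0000100 = 4
  27 + 4 = 31, and 00011111 = 16 + 8 + 4 + 2 + 1 = 31 ✓



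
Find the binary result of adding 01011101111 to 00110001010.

Add column by column from the right: bit + bit + carry-in; write the sum mod 2, carry 1 when the sum is 2 or 3.
carry:  11100011100
        01011101111
+       00110001010
-------------------
       010001111001
(the carry out of the leftmost column, 0, becomes the leading bit)
Decimal check:
  01011101111 = 512 + 128 + 64 + 32 + 8 + 4 + 2 + 1 = 751
  00110001010 = 256 + 128 + 8 + 2 = 394
  751 + 394 = 1145, and 010001111001 = 1024 + 64 + 32 + 16 + 8 + 1 = 1145 ✓



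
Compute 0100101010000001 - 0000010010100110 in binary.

Method 1 - Direct subtraction (column by column from the right: bit − bit − borrow-in; if negative, add 2 and borrow 1 from the next column):
borrow: 0000101111111100
        0100101010000001
-       0000010010100110
------------------------
        0100010111011011

Method 2 - Add two's complement:
Two's complement of 0000010010100110: invert → 1111101101011001, add 1 → 1111101101011010
  0100101010000001
+ 1111101101011010
------------------
 10100010111011011  (end carry out of the top bit = 1)
Discarding the end carry: 0100010111011011
Decimal check:
  0100101010000001 = 16384 + 2048 + 512 + 128 + 1 = 19073
  0000010010100110 = 1024 + 128 + 32 + 4 + 2 = 1190
  19073 - 1190 = 17883, and 0100010111011011 = 16384 + 1024 + 256 + 128 + 64 + 16 + 8 + 2 + 1 = 17883 ✓



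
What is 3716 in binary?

Using repeated division by 2:
3716 ÷ 2 = 1858 remainder 0
1858 ÷ 2 = 929 remainder 0
929 ÷ 2 = 464 remainder 1
464 ÷ 2 = 232 remainder 0
232 ÷ 2 = 116 remainder 0
116 ÷ 2 = 58 remainder 0
58 ÷ 2 = 29 remainder 0
29 ÷ 2 = 14 remainder 1
14 ÷ 2 = 7 remainder 0
7 ÷ 2 = 3 remainder 1
3 ÷ 2 = 1 remainder 1
1 ÷ 2 = 0 remainder 1
Reading remainders bottom to top: 111010000100



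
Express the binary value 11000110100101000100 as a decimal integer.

Sum of powers of 2 for each 1-bit:
2^2 + 2^6 + 2^8 + 2^11 + 2^13 + 2^14 + 2^18 + 2^19
= 4 + 64 + 256 + 2048 + 8192 + 16384 + 262144 + 524288
= 813380

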